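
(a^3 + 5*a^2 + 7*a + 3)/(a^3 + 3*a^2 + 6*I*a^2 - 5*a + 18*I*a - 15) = (a^2 + 2*a + 1)/(a^2 + 6*I*a - 5)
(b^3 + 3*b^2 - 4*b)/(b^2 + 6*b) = (b^2 + 3*b - 4)/(b + 6)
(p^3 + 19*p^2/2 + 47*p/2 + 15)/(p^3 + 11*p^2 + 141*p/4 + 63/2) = 2*(2*p^2 + 7*p + 5)/(4*p^2 + 20*p + 21)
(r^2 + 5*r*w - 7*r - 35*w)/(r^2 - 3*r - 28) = (r + 5*w)/(r + 4)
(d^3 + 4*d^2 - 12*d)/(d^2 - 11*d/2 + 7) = 2*d*(d + 6)/(2*d - 7)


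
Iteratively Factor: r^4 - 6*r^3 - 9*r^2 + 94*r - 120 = (r - 3)*(r^3 - 3*r^2 - 18*r + 40) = (r - 3)*(r + 4)*(r^2 - 7*r + 10) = (r - 5)*(r - 3)*(r + 4)*(r - 2)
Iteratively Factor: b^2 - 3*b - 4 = (b - 4)*(b + 1)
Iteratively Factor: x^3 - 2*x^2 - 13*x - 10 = (x + 2)*(x^2 - 4*x - 5) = (x + 1)*(x + 2)*(x - 5)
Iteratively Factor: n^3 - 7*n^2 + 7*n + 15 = (n - 3)*(n^2 - 4*n - 5) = (n - 5)*(n - 3)*(n + 1)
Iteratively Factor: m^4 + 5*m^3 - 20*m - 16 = (m + 4)*(m^3 + m^2 - 4*m - 4) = (m + 2)*(m + 4)*(m^2 - m - 2) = (m - 2)*(m + 2)*(m + 4)*(m + 1)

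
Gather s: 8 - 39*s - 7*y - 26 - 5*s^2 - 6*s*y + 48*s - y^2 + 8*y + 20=-5*s^2 + s*(9 - 6*y) - y^2 + y + 2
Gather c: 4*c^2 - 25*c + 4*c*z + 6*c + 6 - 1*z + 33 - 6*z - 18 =4*c^2 + c*(4*z - 19) - 7*z + 21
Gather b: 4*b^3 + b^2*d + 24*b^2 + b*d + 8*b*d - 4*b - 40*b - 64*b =4*b^3 + b^2*(d + 24) + b*(9*d - 108)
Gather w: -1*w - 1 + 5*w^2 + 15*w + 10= 5*w^2 + 14*w + 9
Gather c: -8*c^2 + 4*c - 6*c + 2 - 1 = -8*c^2 - 2*c + 1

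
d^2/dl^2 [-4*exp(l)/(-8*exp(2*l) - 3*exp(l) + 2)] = (256*exp(4*l) - 96*exp(3*l) + 384*exp(2*l) + 24*exp(l) + 16)*exp(l)/(512*exp(6*l) + 576*exp(5*l) - 168*exp(4*l) - 261*exp(3*l) + 42*exp(2*l) + 36*exp(l) - 8)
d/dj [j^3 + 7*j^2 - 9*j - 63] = 3*j^2 + 14*j - 9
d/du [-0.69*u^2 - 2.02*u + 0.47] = -1.38*u - 2.02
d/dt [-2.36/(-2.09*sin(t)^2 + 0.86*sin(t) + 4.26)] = (2.0296 - 9.8648*sin(t))*cos(t)/(-2.09*sin(t)^2 + 0.86*sin(t) + 4.26)^2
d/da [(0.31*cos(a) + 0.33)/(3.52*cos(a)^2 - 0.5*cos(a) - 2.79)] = (1.0912*cos(a)^2 + 2.3232*cos(a) + 0.6999)*sin(a)/(12.3904*cos(a)^4 - 3.52*cos(a)^3 - 19.3916*cos(a)^2 + 2.79*cos(a) + 7.7841)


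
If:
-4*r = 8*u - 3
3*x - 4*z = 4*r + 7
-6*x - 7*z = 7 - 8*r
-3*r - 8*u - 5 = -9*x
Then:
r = 19/65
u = 119/520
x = 167/195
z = -7/5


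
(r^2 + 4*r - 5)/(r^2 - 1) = (r + 5)/(r + 1)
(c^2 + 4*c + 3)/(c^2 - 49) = (c^2 + 4*c + 3)/(c^2 - 49)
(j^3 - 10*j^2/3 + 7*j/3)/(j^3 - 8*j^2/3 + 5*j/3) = (3*j - 7)/(3*j - 5)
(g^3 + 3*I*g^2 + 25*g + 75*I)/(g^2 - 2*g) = (g^3 + 3*I*g^2 + 25*g + 75*I)/(g*(g - 2))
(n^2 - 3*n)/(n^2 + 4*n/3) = 3*(n - 3)/(3*n + 4)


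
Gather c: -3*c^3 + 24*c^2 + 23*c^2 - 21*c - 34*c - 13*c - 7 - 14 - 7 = -3*c^3 + 47*c^2 - 68*c - 28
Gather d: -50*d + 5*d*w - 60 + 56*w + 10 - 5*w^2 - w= d*(5*w - 50) - 5*w^2 + 55*w - 50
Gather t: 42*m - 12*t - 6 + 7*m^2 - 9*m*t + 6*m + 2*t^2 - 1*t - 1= 7*m^2 + 48*m + 2*t^2 + t*(-9*m - 13) - 7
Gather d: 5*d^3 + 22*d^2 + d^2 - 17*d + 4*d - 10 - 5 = 5*d^3 + 23*d^2 - 13*d - 15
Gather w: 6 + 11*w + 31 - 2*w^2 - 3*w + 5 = -2*w^2 + 8*w + 42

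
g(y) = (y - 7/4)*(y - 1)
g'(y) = 2*y - 11/4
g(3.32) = 3.64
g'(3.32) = 3.89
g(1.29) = -0.13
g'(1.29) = -0.17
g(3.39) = 3.92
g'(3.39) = 4.03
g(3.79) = 5.69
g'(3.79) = 4.83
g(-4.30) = 32.06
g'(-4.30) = -11.35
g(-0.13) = 2.12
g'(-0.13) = -3.01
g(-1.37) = 7.39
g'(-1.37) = -5.49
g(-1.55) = 8.42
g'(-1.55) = -5.85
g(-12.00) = 178.75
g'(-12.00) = -26.75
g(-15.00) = 268.00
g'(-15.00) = -32.75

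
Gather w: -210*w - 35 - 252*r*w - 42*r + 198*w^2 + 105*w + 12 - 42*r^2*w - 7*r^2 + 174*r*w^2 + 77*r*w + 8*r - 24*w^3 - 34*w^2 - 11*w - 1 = -7*r^2 - 34*r - 24*w^3 + w^2*(174*r + 164) + w*(-42*r^2 - 175*r - 116) - 24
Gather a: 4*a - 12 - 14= 4*a - 26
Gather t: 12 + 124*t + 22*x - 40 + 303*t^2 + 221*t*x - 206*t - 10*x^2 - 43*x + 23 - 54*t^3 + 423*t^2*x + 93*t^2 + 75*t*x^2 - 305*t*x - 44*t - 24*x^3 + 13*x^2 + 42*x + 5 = -54*t^3 + t^2*(423*x + 396) + t*(75*x^2 - 84*x - 126) - 24*x^3 + 3*x^2 + 21*x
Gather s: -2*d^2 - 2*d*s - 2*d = -2*d^2 - 2*d*s - 2*d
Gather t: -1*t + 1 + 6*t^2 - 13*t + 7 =6*t^2 - 14*t + 8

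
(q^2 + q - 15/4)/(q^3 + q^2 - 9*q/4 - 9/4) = (2*q + 5)/(2*q^2 + 5*q + 3)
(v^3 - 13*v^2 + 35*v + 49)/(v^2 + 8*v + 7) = (v^2 - 14*v + 49)/(v + 7)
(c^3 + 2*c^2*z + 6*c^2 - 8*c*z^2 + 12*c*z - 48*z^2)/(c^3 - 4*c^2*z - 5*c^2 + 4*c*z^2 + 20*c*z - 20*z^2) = (-c^2 - 4*c*z - 6*c - 24*z)/(-c^2 + 2*c*z + 5*c - 10*z)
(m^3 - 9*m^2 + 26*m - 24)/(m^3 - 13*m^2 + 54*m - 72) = (m - 2)/(m - 6)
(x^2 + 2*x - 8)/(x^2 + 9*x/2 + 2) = 2*(x - 2)/(2*x + 1)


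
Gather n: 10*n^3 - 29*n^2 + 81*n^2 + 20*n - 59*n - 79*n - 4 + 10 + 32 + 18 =10*n^3 + 52*n^2 - 118*n + 56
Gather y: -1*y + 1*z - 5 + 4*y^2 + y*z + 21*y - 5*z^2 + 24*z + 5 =4*y^2 + y*(z + 20) - 5*z^2 + 25*z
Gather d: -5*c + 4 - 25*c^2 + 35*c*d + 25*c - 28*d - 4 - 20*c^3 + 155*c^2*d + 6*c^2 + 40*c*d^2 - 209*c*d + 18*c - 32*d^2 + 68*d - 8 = -20*c^3 - 19*c^2 + 38*c + d^2*(40*c - 32) + d*(155*c^2 - 174*c + 40) - 8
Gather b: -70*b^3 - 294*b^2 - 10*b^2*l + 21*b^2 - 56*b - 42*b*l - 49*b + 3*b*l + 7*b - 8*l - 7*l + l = -70*b^3 + b^2*(-10*l - 273) + b*(-39*l - 98) - 14*l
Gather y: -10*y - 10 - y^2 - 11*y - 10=-y^2 - 21*y - 20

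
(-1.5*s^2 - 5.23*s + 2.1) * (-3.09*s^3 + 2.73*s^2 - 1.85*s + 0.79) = 4.635*s^5 + 12.0657*s^4 - 17.9919*s^3 + 14.2235*s^2 - 8.0167*s + 1.659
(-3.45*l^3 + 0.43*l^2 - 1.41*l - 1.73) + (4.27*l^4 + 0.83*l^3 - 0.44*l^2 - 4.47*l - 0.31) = 4.27*l^4 - 2.62*l^3 - 0.01*l^2 - 5.88*l - 2.04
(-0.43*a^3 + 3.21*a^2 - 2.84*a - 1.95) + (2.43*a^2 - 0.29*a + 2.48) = -0.43*a^3 + 5.64*a^2 - 3.13*a + 0.53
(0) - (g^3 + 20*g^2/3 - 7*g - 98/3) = -g^3 - 20*g^2/3 + 7*g + 98/3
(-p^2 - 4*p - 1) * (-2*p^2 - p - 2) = 2*p^4 + 9*p^3 + 8*p^2 + 9*p + 2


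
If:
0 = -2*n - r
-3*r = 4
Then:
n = 2/3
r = -4/3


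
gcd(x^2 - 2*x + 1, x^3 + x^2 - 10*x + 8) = x - 1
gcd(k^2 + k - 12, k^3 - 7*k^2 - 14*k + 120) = k + 4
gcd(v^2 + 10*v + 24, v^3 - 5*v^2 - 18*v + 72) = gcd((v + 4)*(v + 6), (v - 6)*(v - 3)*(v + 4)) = v + 4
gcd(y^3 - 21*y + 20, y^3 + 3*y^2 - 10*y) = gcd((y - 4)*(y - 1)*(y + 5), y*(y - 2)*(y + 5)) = y + 5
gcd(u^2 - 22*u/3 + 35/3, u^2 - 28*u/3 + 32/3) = 1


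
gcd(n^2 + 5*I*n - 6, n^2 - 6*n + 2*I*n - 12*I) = n + 2*I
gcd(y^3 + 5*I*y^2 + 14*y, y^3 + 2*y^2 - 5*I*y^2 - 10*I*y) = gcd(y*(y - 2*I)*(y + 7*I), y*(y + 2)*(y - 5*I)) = y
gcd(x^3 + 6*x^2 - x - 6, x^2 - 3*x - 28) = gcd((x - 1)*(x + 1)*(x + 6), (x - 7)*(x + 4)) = 1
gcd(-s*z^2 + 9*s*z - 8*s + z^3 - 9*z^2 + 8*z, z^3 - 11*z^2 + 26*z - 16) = z^2 - 9*z + 8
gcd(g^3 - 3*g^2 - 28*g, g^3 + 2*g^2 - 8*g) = g^2 + 4*g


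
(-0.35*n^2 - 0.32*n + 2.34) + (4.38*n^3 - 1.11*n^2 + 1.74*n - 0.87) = 4.38*n^3 - 1.46*n^2 + 1.42*n + 1.47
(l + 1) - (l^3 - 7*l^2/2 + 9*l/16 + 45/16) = -l^3 + 7*l^2/2 + 7*l/16 - 29/16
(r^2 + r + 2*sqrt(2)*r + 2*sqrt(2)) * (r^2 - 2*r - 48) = r^4 - r^3 + 2*sqrt(2)*r^3 - 50*r^2 - 2*sqrt(2)*r^2 - 100*sqrt(2)*r - 48*r - 96*sqrt(2)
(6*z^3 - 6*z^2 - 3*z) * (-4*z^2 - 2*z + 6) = -24*z^5 + 12*z^4 + 60*z^3 - 30*z^2 - 18*z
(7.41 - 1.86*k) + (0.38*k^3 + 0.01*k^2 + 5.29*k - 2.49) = 0.38*k^3 + 0.01*k^2 + 3.43*k + 4.92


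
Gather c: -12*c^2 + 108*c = -12*c^2 + 108*c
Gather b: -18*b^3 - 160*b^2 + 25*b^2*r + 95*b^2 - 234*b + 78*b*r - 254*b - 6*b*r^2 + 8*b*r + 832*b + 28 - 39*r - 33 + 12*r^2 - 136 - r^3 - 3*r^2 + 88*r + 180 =-18*b^3 + b^2*(25*r - 65) + b*(-6*r^2 + 86*r + 344) - r^3 + 9*r^2 + 49*r + 39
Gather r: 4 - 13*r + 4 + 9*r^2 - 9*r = 9*r^2 - 22*r + 8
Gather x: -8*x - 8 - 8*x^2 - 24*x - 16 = -8*x^2 - 32*x - 24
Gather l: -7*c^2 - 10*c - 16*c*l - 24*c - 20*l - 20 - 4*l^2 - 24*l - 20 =-7*c^2 - 34*c - 4*l^2 + l*(-16*c - 44) - 40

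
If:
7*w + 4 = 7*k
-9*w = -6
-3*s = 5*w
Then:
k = 26/21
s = -10/9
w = 2/3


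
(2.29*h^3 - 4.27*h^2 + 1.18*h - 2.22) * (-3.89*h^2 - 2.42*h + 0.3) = -8.9081*h^5 + 11.0685*h^4 + 6.4302*h^3 + 4.4992*h^2 + 5.7264*h - 0.666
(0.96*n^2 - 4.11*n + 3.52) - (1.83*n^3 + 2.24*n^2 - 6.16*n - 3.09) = -1.83*n^3 - 1.28*n^2 + 2.05*n + 6.61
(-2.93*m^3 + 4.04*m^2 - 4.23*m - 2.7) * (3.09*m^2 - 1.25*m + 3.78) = -9.0537*m^5 + 16.1461*m^4 - 29.1961*m^3 + 12.2157*m^2 - 12.6144*m - 10.206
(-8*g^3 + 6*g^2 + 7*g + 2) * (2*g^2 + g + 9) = -16*g^5 + 4*g^4 - 52*g^3 + 65*g^2 + 65*g + 18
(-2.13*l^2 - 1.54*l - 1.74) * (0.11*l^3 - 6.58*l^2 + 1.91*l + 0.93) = -0.2343*l^5 + 13.846*l^4 + 5.8735*l^3 + 6.5269*l^2 - 4.7556*l - 1.6182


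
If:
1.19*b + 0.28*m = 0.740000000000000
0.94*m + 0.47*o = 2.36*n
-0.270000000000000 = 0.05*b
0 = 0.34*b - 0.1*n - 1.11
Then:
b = -5.40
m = 25.59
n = -29.46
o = -199.11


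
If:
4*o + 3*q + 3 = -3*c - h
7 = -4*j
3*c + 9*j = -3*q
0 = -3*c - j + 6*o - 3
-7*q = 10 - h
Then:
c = 199/15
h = -2767/60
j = -7/4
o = 821/120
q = -481/60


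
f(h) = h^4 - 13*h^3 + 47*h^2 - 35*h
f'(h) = 4*h^3 - 39*h^2 + 94*h - 35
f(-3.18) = 1106.89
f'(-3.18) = -856.93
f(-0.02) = 0.72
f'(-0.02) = -36.90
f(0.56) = -7.05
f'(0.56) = 6.11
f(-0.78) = 62.43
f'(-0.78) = -133.95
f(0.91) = -2.04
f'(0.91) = 21.26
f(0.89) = -2.46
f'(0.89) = 20.59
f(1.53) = 15.39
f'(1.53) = 31.85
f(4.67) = 13.18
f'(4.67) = -39.18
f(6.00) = -30.00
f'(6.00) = -11.00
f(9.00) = 576.00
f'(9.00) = 568.00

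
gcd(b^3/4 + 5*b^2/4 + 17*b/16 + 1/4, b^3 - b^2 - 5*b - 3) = 1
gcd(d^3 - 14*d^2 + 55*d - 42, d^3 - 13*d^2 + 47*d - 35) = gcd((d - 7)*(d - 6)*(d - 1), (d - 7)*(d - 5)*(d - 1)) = d^2 - 8*d + 7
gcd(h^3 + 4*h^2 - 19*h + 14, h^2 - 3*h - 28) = 1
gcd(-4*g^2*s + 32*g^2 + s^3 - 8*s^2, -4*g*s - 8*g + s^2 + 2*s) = 1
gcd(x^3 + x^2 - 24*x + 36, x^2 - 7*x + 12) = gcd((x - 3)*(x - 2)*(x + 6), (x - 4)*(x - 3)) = x - 3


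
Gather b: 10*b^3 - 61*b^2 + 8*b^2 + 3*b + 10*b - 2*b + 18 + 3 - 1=10*b^3 - 53*b^2 + 11*b + 20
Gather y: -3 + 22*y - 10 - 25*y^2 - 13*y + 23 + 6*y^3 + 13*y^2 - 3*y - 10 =6*y^3 - 12*y^2 + 6*y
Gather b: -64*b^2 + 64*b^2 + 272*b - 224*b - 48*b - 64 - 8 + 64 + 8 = 0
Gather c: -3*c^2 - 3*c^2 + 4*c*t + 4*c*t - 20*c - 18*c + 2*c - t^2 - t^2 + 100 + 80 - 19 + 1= -6*c^2 + c*(8*t - 36) - 2*t^2 + 162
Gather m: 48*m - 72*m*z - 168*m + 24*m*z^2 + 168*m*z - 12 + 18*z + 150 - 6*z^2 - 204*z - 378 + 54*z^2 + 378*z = m*(24*z^2 + 96*z - 120) + 48*z^2 + 192*z - 240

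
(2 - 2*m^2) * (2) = 4 - 4*m^2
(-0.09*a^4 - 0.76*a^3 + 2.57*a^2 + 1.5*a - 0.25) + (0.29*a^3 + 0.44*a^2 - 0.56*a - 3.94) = -0.09*a^4 - 0.47*a^3 + 3.01*a^2 + 0.94*a - 4.19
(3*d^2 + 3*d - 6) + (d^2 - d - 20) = 4*d^2 + 2*d - 26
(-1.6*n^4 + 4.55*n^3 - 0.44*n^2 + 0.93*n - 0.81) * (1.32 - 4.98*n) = 7.968*n^5 - 24.771*n^4 + 8.1972*n^3 - 5.2122*n^2 + 5.2614*n - 1.0692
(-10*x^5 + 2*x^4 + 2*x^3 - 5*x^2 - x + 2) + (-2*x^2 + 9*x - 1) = -10*x^5 + 2*x^4 + 2*x^3 - 7*x^2 + 8*x + 1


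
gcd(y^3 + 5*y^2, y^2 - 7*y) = y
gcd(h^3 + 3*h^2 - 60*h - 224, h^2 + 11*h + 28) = h^2 + 11*h + 28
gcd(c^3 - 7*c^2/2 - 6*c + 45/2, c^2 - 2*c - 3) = c - 3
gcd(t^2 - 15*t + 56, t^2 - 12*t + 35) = t - 7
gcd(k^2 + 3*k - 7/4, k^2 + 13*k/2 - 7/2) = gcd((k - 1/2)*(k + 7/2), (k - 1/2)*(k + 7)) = k - 1/2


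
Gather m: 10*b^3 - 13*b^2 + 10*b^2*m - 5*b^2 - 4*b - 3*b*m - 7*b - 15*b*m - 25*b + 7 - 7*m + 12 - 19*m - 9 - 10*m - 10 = 10*b^3 - 18*b^2 - 36*b + m*(10*b^2 - 18*b - 36)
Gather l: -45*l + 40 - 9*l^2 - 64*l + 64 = -9*l^2 - 109*l + 104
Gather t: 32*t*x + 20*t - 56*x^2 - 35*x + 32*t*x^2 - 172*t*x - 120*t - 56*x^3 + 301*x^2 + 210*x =t*(32*x^2 - 140*x - 100) - 56*x^3 + 245*x^2 + 175*x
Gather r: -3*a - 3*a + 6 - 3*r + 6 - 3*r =-6*a - 6*r + 12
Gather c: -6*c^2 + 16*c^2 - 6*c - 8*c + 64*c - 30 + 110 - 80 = 10*c^2 + 50*c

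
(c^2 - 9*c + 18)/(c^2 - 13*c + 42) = (c - 3)/(c - 7)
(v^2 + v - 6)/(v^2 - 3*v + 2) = (v + 3)/(v - 1)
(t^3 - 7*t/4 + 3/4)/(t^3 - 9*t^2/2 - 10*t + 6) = (2*t^2 + t - 3)/(2*(t^2 - 4*t - 12))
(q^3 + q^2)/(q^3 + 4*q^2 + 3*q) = q/(q + 3)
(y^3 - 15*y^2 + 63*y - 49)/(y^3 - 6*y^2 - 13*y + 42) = (y^2 - 8*y + 7)/(y^2 + y - 6)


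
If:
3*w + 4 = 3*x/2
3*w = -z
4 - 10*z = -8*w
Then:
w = -2/19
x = 140/57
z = 6/19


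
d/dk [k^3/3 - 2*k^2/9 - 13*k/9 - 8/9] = k^2 - 4*k/9 - 13/9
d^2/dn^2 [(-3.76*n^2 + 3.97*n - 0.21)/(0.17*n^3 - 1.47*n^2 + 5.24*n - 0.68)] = (-0.217328*n^6 + 0.688398000000003*n^5 + 14.071002*n^4 - 53.0859820000001*n^3 + 24.213018*n^2 - 14.2506*n + 13.7022)/(0.004913*n^9 - 0.127449*n^8 + 1.556367*n^7 - 11.092335*n^6 + 48.992316*n^5 - 129.130716*n^4 + 175.541072*n^3 - 58.052688*n^2 + 7.268928*n - 0.314432)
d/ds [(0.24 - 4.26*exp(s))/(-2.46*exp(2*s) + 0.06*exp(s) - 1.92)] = (-10.4796*exp(2*s) + 1.1808*exp(s) + 8.1648)*exp(s)/(6.0516*exp(4*s) - 0.2952*exp(3*s) + 9.45*exp(2*s) - 0.2304*exp(s) + 3.6864)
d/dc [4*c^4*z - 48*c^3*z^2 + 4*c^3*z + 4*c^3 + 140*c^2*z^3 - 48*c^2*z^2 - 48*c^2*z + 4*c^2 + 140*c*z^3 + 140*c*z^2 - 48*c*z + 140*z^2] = 16*c^3*z - 144*c^2*z^2 + 12*c^2*z + 12*c^2 + 280*c*z^3 - 96*c*z^2 - 96*c*z + 8*c + 140*z^3 + 140*z^2 - 48*z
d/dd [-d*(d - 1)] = 1 - 2*d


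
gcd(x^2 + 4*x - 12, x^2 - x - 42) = x + 6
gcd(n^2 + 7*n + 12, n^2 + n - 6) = n + 3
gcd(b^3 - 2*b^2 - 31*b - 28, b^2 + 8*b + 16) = b + 4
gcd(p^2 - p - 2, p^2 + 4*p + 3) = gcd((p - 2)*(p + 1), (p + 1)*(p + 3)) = p + 1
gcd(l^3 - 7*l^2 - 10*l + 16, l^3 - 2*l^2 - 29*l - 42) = l + 2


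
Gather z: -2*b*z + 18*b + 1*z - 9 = 18*b + z*(1 - 2*b) - 9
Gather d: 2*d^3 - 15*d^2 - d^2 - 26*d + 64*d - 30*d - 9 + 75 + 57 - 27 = 2*d^3 - 16*d^2 + 8*d + 96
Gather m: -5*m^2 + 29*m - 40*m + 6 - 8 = -5*m^2 - 11*m - 2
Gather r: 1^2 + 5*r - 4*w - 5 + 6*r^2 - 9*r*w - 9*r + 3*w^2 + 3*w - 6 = 6*r^2 + r*(-9*w - 4) + 3*w^2 - w - 10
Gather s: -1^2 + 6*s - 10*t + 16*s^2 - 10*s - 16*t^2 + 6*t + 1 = 16*s^2 - 4*s - 16*t^2 - 4*t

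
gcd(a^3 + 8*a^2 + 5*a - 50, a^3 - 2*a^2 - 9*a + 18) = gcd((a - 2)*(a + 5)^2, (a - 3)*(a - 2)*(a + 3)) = a - 2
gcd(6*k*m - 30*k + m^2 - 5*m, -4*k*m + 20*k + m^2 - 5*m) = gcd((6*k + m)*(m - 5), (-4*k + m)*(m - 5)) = m - 5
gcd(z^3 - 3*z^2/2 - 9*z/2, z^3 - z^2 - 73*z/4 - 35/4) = 1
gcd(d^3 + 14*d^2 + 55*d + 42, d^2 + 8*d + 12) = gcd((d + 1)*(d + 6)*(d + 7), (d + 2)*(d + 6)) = d + 6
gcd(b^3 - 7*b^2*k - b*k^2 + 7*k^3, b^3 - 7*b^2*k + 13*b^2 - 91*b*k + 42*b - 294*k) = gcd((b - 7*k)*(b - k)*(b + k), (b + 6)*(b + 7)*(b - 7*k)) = b - 7*k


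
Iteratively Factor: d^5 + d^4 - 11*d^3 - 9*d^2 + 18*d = (d + 2)*(d^4 - d^3 - 9*d^2 + 9*d) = (d + 2)*(d + 3)*(d^3 - 4*d^2 + 3*d) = d*(d + 2)*(d + 3)*(d^2 - 4*d + 3) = d*(d - 3)*(d + 2)*(d + 3)*(d - 1)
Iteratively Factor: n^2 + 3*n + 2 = (n + 2)*(n + 1)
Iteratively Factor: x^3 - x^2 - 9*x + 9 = (x + 3)*(x^2 - 4*x + 3) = (x - 1)*(x + 3)*(x - 3)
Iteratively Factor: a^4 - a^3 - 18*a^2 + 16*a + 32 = (a - 2)*(a^3 + a^2 - 16*a - 16) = (a - 4)*(a - 2)*(a^2 + 5*a + 4) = (a - 4)*(a - 2)*(a + 1)*(a + 4)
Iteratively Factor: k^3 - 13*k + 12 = (k - 1)*(k^2 + k - 12) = (k - 3)*(k - 1)*(k + 4)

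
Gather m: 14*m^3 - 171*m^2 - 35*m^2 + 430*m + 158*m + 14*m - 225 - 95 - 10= 14*m^3 - 206*m^2 + 602*m - 330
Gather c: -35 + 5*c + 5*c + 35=10*c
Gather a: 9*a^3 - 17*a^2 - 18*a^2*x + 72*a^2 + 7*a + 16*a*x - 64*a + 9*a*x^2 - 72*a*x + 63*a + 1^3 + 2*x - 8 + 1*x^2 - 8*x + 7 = 9*a^3 + a^2*(55 - 18*x) + a*(9*x^2 - 56*x + 6) + x^2 - 6*x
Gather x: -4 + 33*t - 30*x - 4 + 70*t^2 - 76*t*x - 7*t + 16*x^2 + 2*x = 70*t^2 + 26*t + 16*x^2 + x*(-76*t - 28) - 8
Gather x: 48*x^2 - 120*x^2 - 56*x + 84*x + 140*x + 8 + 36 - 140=-72*x^2 + 168*x - 96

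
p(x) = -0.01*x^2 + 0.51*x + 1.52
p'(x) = 0.51 - 0.02*x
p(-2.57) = 0.14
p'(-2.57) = 0.56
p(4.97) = 3.81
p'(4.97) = 0.41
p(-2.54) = 0.16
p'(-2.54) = 0.56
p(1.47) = 2.25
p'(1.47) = 0.48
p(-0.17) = 1.43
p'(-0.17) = 0.51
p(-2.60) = 0.13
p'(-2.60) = 0.56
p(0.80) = 1.92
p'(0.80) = 0.49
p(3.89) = 3.35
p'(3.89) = 0.43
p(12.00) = 6.20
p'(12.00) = 0.27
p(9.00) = 5.30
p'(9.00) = 0.33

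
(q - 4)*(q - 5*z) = q^2 - 5*q*z - 4*q + 20*z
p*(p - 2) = p^2 - 2*p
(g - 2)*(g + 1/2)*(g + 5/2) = g^3 + g^2 - 19*g/4 - 5/2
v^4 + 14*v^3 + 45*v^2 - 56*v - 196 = (v - 2)*(v + 2)*(v + 7)^2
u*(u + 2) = u^2 + 2*u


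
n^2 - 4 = (n - 2)*(n + 2)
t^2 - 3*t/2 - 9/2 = (t - 3)*(t + 3/2)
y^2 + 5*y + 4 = (y + 1)*(y + 4)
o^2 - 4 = (o - 2)*(o + 2)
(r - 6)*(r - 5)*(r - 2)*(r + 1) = r^4 - 12*r^3 + 39*r^2 - 8*r - 60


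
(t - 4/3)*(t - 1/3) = t^2 - 5*t/3 + 4/9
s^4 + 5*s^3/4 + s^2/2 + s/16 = s*(s + 1/4)*(s + 1/2)^2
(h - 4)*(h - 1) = h^2 - 5*h + 4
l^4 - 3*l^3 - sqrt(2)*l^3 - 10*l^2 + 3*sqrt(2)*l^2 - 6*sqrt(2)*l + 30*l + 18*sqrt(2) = (l - 3)*(l - 3*sqrt(2))*(l + sqrt(2))^2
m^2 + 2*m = m*(m + 2)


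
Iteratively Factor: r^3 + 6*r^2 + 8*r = (r + 4)*(r^2 + 2*r) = r*(r + 4)*(r + 2)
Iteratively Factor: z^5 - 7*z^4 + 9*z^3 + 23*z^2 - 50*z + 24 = (z - 4)*(z^4 - 3*z^3 - 3*z^2 + 11*z - 6) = (z - 4)*(z + 2)*(z^3 - 5*z^2 + 7*z - 3) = (z - 4)*(z - 1)*(z + 2)*(z^2 - 4*z + 3) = (z - 4)*(z - 1)^2*(z + 2)*(z - 3)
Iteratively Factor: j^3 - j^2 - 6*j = (j)*(j^2 - j - 6) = j*(j + 2)*(j - 3)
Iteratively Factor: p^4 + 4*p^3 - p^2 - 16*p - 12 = (p + 1)*(p^3 + 3*p^2 - 4*p - 12) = (p + 1)*(p + 2)*(p^2 + p - 6) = (p + 1)*(p + 2)*(p + 3)*(p - 2)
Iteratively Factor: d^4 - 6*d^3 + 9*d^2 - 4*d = (d - 1)*(d^3 - 5*d^2 + 4*d) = (d - 4)*(d - 1)*(d^2 - d) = d*(d - 4)*(d - 1)*(d - 1)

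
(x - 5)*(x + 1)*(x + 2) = x^3 - 2*x^2 - 13*x - 10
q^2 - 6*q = q*(q - 6)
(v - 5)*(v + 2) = v^2 - 3*v - 10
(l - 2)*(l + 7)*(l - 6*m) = l^3 - 6*l^2*m + 5*l^2 - 30*l*m - 14*l + 84*m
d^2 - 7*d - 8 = (d - 8)*(d + 1)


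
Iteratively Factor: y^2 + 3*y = (y)*(y + 3)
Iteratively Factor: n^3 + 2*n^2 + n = (n + 1)*(n^2 + n) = (n + 1)^2*(n)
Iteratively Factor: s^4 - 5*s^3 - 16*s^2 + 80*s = (s - 5)*(s^3 - 16*s) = (s - 5)*(s + 4)*(s^2 - 4*s) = s*(s - 5)*(s + 4)*(s - 4)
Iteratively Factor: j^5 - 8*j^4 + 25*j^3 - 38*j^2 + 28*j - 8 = (j - 2)*(j^4 - 6*j^3 + 13*j^2 - 12*j + 4) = (j - 2)*(j - 1)*(j^3 - 5*j^2 + 8*j - 4) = (j - 2)*(j - 1)^2*(j^2 - 4*j + 4) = (j - 2)^2*(j - 1)^2*(j - 2)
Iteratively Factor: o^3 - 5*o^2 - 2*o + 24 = (o + 2)*(o^2 - 7*o + 12) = (o - 4)*(o + 2)*(o - 3)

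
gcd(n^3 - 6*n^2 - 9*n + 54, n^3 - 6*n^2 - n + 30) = n - 3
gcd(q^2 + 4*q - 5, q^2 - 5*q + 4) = q - 1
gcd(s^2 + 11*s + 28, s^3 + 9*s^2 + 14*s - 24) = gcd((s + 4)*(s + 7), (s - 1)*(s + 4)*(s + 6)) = s + 4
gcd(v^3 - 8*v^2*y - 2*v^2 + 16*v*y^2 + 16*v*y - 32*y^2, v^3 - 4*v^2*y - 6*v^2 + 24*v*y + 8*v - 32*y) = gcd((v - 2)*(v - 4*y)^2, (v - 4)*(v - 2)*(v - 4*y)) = -v^2 + 4*v*y + 2*v - 8*y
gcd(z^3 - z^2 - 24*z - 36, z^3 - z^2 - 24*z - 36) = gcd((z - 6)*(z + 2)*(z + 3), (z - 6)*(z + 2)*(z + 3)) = z^3 - z^2 - 24*z - 36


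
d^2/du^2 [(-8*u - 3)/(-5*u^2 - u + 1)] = 2*((8*u + 3)*(10*u + 1)^2 - (120*u + 23)*(5*u^2 + u - 1))/(5*u^2 + u - 1)^3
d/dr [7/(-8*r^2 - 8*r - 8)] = 7*(2*r + 1)/(8*(r^2 + r + 1)^2)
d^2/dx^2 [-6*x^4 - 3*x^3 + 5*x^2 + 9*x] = -72*x^2 - 18*x + 10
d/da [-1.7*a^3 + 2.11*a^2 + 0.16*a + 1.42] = -5.1*a^2 + 4.22*a + 0.16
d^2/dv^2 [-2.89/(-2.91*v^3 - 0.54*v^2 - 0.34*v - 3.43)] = (-(50.4594*v + 3.1212)*(2.91*v^3 + 0.54*v^2 + 0.34*v + 3.43) + 2.89*(8.73*v^2 + 1.08*v + 0.34)*(17.46*v^2 + 2.16*v + 0.68))/(2.91*v^3 + 0.54*v^2 + 0.34*v + 3.43)^3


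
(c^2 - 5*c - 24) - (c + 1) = c^2 - 6*c - 25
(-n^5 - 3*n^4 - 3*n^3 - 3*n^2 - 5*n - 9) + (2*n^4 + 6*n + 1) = -n^5 - n^4 - 3*n^3 - 3*n^2 + n - 8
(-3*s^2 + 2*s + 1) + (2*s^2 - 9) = -s^2 + 2*s - 8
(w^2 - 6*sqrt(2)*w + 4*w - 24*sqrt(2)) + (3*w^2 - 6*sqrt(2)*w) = 4*w^2 - 12*sqrt(2)*w + 4*w - 24*sqrt(2)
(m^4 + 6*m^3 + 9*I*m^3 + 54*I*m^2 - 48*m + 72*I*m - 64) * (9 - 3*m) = -3*m^5 - 9*m^4 - 27*I*m^4 + 54*m^3 - 81*I*m^3 + 144*m^2 + 270*I*m^2 - 240*m + 648*I*m - 576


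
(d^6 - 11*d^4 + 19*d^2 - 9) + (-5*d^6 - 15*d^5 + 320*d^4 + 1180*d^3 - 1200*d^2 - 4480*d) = -4*d^6 - 15*d^5 + 309*d^4 + 1180*d^3 - 1181*d^2 - 4480*d - 9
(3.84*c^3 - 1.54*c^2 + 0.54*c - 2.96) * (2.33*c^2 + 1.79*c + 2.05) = 8.9472*c^5 + 3.2854*c^4 + 6.3736*c^3 - 9.0872*c^2 - 4.1914*c - 6.068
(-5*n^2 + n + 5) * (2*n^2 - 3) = -10*n^4 + 2*n^3 + 25*n^2 - 3*n - 15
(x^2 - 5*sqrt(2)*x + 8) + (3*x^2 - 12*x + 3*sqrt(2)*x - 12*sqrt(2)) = 4*x^2 - 12*x - 2*sqrt(2)*x - 12*sqrt(2) + 8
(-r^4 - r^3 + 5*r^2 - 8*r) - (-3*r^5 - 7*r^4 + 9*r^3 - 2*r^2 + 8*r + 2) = 3*r^5 + 6*r^4 - 10*r^3 + 7*r^2 - 16*r - 2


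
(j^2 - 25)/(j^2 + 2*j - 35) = (j + 5)/(j + 7)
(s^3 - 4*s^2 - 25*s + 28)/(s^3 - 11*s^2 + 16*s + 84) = (s^2 + 3*s - 4)/(s^2 - 4*s - 12)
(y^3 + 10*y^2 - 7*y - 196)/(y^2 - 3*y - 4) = (y^2 + 14*y + 49)/(y + 1)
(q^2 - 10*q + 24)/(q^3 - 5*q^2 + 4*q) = (q - 6)/(q*(q - 1))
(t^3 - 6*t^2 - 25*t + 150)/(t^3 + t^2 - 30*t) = (t^2 - t - 30)/(t*(t + 6))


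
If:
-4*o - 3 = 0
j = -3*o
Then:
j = 9/4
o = -3/4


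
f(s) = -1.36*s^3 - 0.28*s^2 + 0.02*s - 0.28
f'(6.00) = -150.22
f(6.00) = -304.00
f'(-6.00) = -143.50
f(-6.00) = 283.28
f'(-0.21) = -0.04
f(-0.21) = -0.28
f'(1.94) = -16.42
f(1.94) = -11.22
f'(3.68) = -57.29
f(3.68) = -71.78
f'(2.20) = -20.96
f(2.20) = -16.07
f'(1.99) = -17.25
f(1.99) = -12.07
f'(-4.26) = -71.64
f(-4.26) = 99.69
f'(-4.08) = -65.61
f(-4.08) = 87.34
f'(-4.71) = -87.85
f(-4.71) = 135.52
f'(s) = -4.08*s^2 - 0.56*s + 0.02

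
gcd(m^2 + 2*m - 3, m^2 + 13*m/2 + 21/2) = m + 3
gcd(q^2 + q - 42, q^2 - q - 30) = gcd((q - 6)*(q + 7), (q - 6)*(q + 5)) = q - 6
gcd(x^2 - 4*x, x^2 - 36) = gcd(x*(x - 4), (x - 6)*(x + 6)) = 1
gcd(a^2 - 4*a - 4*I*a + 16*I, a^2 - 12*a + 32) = a - 4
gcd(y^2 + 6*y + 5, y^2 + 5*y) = y + 5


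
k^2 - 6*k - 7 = (k - 7)*(k + 1)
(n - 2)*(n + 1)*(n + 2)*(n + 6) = n^4 + 7*n^3 + 2*n^2 - 28*n - 24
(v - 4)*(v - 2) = v^2 - 6*v + 8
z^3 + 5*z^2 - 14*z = z*(z - 2)*(z + 7)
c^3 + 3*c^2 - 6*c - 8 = (c - 2)*(c + 1)*(c + 4)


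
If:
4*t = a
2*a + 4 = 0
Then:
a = -2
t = -1/2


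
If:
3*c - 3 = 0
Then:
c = 1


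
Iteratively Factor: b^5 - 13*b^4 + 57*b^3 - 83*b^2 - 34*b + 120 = (b - 4)*(b^4 - 9*b^3 + 21*b^2 + b - 30) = (b - 5)*(b - 4)*(b^3 - 4*b^2 + b + 6) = (b - 5)*(b - 4)*(b - 2)*(b^2 - 2*b - 3) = (b - 5)*(b - 4)*(b - 2)*(b + 1)*(b - 3)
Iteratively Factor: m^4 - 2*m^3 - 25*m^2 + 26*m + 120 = (m - 3)*(m^3 + m^2 - 22*m - 40) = (m - 5)*(m - 3)*(m^2 + 6*m + 8) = (m - 5)*(m - 3)*(m + 4)*(m + 2)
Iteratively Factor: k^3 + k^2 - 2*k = (k)*(k^2 + k - 2) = k*(k - 1)*(k + 2)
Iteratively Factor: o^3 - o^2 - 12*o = (o - 4)*(o^2 + 3*o) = (o - 4)*(o + 3)*(o)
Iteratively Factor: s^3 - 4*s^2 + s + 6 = (s - 3)*(s^2 - s - 2) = (s - 3)*(s - 2)*(s + 1)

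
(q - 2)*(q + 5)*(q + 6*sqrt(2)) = q^3 + 3*q^2 + 6*sqrt(2)*q^2 - 10*q + 18*sqrt(2)*q - 60*sqrt(2)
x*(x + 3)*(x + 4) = x^3 + 7*x^2 + 12*x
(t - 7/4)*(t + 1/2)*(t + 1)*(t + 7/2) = t^4 + 13*t^3/4 - 3*t^2 - 133*t/16 - 49/16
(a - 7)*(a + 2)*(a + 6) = a^3 + a^2 - 44*a - 84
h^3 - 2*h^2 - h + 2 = (h - 2)*(h - 1)*(h + 1)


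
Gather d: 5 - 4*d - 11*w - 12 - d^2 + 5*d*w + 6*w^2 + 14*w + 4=-d^2 + d*(5*w - 4) + 6*w^2 + 3*w - 3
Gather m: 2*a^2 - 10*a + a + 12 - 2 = 2*a^2 - 9*a + 10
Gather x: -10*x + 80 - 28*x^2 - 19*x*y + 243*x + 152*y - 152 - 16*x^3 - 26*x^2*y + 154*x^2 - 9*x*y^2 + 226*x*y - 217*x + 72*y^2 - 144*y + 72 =-16*x^3 + x^2*(126 - 26*y) + x*(-9*y^2 + 207*y + 16) + 72*y^2 + 8*y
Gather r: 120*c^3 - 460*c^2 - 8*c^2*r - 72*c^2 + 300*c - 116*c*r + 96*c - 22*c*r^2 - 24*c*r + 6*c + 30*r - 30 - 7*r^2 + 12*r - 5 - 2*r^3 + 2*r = 120*c^3 - 532*c^2 + 402*c - 2*r^3 + r^2*(-22*c - 7) + r*(-8*c^2 - 140*c + 44) - 35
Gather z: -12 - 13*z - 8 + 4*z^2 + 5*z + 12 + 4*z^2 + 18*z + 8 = 8*z^2 + 10*z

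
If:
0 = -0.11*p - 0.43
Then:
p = -3.91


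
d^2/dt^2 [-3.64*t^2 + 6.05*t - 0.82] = -7.28000000000000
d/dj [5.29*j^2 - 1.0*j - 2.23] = 10.58*j - 1.0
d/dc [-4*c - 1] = -4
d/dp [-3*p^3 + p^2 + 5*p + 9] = -9*p^2 + 2*p + 5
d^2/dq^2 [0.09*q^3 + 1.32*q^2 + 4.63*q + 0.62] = 0.54*q + 2.64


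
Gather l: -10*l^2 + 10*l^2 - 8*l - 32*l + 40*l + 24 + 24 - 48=0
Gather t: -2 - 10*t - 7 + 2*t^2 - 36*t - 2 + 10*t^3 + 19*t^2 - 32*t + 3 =10*t^3 + 21*t^2 - 78*t - 8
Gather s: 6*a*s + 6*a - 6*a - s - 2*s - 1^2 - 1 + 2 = s*(6*a - 3)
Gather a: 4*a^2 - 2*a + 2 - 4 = 4*a^2 - 2*a - 2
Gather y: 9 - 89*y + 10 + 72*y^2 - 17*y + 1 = 72*y^2 - 106*y + 20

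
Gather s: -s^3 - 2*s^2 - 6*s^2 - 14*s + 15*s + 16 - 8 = -s^3 - 8*s^2 + s + 8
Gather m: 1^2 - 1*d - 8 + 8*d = 7*d - 7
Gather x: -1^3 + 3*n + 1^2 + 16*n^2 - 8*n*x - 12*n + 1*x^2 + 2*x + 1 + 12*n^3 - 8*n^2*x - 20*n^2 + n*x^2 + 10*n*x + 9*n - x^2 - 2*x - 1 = 12*n^3 - 4*n^2 + n*x^2 + x*(-8*n^2 + 2*n)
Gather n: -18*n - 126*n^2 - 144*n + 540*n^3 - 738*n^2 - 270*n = 540*n^3 - 864*n^2 - 432*n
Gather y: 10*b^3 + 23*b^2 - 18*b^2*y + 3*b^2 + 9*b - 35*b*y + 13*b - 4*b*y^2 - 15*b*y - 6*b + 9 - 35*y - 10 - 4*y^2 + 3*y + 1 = 10*b^3 + 26*b^2 + 16*b + y^2*(-4*b - 4) + y*(-18*b^2 - 50*b - 32)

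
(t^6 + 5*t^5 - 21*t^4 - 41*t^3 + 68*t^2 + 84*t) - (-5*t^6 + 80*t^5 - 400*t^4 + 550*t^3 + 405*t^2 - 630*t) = 6*t^6 - 75*t^5 + 379*t^4 - 591*t^3 - 337*t^2 + 714*t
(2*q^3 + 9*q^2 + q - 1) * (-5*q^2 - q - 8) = -10*q^5 - 47*q^4 - 30*q^3 - 68*q^2 - 7*q + 8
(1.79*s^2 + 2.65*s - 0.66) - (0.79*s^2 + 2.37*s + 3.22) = 1.0*s^2 + 0.28*s - 3.88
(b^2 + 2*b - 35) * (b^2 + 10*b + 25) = b^4 + 12*b^3 + 10*b^2 - 300*b - 875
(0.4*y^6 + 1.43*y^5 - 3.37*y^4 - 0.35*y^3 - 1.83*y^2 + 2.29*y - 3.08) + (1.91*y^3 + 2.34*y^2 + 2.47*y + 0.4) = 0.4*y^6 + 1.43*y^5 - 3.37*y^4 + 1.56*y^3 + 0.51*y^2 + 4.76*y - 2.68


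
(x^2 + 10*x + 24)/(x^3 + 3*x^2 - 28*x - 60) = (x + 4)/(x^2 - 3*x - 10)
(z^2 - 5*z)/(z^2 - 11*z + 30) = z/(z - 6)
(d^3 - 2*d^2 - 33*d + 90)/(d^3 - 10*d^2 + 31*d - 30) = (d + 6)/(d - 2)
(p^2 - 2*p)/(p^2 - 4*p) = (p - 2)/(p - 4)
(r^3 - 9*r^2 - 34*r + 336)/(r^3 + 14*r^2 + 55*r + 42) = (r^2 - 15*r + 56)/(r^2 + 8*r + 7)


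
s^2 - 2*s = s*(s - 2)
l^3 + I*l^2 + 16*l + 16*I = (l - 4*I)*(l + I)*(l + 4*I)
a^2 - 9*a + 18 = (a - 6)*(a - 3)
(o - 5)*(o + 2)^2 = o^3 - o^2 - 16*o - 20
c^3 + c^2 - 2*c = c*(c - 1)*(c + 2)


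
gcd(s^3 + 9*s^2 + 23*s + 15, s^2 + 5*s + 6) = s + 3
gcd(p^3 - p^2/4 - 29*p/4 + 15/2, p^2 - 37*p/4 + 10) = p - 5/4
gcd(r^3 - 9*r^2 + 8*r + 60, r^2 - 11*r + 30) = r^2 - 11*r + 30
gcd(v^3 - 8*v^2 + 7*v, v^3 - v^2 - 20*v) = v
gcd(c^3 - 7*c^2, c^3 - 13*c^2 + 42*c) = c^2 - 7*c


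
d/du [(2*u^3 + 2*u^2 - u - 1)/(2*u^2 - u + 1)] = 2*(2*u^4 - 2*u^3 + 3*u^2 + 4*u - 1)/(4*u^4 - 4*u^3 + 5*u^2 - 2*u + 1)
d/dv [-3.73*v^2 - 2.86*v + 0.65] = -7.46*v - 2.86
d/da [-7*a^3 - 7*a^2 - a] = -21*a^2 - 14*a - 1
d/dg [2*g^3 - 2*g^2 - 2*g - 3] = 6*g^2 - 4*g - 2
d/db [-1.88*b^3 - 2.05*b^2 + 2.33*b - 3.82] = -5.64*b^2 - 4.1*b + 2.33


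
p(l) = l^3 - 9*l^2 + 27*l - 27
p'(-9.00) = 432.00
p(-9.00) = -1728.00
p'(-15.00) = 972.00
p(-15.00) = -5832.00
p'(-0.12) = 29.20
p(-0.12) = -30.37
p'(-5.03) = 193.44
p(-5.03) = -517.78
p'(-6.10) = 248.43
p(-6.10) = -753.57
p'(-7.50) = 330.75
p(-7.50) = -1157.62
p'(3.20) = 0.12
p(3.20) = 0.01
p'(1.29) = 8.77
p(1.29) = -5.00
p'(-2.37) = 86.51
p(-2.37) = -154.85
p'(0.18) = 23.86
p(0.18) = -22.43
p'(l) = 3*l^2 - 18*l + 27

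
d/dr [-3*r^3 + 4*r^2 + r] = -9*r^2 + 8*r + 1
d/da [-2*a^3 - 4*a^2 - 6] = 2*a*(-3*a - 4)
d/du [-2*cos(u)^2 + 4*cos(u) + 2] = 4*(cos(u) - 1)*sin(u)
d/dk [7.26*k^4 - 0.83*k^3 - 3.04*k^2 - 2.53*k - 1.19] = 29.04*k^3 - 2.49*k^2 - 6.08*k - 2.53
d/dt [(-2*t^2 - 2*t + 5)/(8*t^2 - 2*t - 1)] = 4*(5*t^2 - 19*t + 3)/(64*t^4 - 32*t^3 - 12*t^2 + 4*t + 1)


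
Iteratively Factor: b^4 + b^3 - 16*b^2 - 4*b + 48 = (b + 4)*(b^3 - 3*b^2 - 4*b + 12) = (b - 2)*(b + 4)*(b^2 - b - 6) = (b - 3)*(b - 2)*(b + 4)*(b + 2)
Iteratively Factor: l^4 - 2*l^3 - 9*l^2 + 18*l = (l - 3)*(l^3 + l^2 - 6*l) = l*(l - 3)*(l^2 + l - 6) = l*(l - 3)*(l + 3)*(l - 2)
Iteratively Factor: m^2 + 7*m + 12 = (m + 4)*(m + 3)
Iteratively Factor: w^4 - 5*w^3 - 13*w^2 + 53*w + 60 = (w + 3)*(w^3 - 8*w^2 + 11*w + 20) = (w - 5)*(w + 3)*(w^2 - 3*w - 4) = (w - 5)*(w + 1)*(w + 3)*(w - 4)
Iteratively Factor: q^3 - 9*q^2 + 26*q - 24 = (q - 4)*(q^2 - 5*q + 6) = (q - 4)*(q - 2)*(q - 3)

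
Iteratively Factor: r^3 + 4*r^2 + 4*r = (r + 2)*(r^2 + 2*r) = (r + 2)^2*(r)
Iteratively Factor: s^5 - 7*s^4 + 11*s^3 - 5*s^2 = (s - 1)*(s^4 - 6*s^3 + 5*s^2) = s*(s - 1)*(s^3 - 6*s^2 + 5*s) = s^2*(s - 1)*(s^2 - 6*s + 5) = s^2*(s - 5)*(s - 1)*(s - 1)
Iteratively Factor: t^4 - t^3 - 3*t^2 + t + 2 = (t + 1)*(t^3 - 2*t^2 - t + 2) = (t - 1)*(t + 1)*(t^2 - t - 2) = (t - 1)*(t + 1)^2*(t - 2)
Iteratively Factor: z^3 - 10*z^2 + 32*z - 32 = (z - 4)*(z^2 - 6*z + 8) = (z - 4)*(z - 2)*(z - 4)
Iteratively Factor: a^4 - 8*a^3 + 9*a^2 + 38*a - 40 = (a - 4)*(a^3 - 4*a^2 - 7*a + 10) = (a - 4)*(a + 2)*(a^2 - 6*a + 5) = (a - 5)*(a - 4)*(a + 2)*(a - 1)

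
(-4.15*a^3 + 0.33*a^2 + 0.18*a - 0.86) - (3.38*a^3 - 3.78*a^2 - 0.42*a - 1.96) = -7.53*a^3 + 4.11*a^2 + 0.6*a + 1.1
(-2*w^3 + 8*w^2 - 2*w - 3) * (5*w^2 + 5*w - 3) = -10*w^5 + 30*w^4 + 36*w^3 - 49*w^2 - 9*w + 9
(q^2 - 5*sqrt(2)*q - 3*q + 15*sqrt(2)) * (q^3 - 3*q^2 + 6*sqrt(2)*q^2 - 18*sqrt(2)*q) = q^5 - 6*q^4 + sqrt(2)*q^4 - 51*q^3 - 6*sqrt(2)*q^3 + 9*sqrt(2)*q^2 + 360*q^2 - 540*q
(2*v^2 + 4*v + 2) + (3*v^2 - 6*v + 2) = 5*v^2 - 2*v + 4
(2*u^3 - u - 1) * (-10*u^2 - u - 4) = -20*u^5 - 2*u^4 + 2*u^3 + 11*u^2 + 5*u + 4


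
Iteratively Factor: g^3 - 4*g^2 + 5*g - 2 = (g - 1)*(g^2 - 3*g + 2) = (g - 2)*(g - 1)*(g - 1)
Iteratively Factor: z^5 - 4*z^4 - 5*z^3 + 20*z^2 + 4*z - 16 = (z + 1)*(z^4 - 5*z^3 + 20*z - 16) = (z + 1)*(z + 2)*(z^3 - 7*z^2 + 14*z - 8) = (z - 2)*(z + 1)*(z + 2)*(z^2 - 5*z + 4) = (z - 4)*(z - 2)*(z + 1)*(z + 2)*(z - 1)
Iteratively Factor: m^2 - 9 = (m - 3)*(m + 3)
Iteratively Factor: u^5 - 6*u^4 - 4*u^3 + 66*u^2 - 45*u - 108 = (u + 1)*(u^4 - 7*u^3 + 3*u^2 + 63*u - 108) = (u - 3)*(u + 1)*(u^3 - 4*u^2 - 9*u + 36) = (u - 3)^2*(u + 1)*(u^2 - u - 12) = (u - 4)*(u - 3)^2*(u + 1)*(u + 3)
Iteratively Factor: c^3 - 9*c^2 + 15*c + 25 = (c + 1)*(c^2 - 10*c + 25) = (c - 5)*(c + 1)*(c - 5)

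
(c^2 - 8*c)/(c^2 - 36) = c*(c - 8)/(c^2 - 36)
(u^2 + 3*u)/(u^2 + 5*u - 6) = u*(u + 3)/(u^2 + 5*u - 6)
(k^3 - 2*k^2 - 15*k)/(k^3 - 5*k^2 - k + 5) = k*(k + 3)/(k^2 - 1)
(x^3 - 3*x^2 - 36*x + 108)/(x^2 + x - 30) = (x^2 - 9*x + 18)/(x - 5)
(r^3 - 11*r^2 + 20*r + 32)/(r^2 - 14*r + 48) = (r^2 - 3*r - 4)/(r - 6)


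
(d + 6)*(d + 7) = d^2 + 13*d + 42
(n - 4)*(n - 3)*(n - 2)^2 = n^4 - 11*n^3 + 44*n^2 - 76*n + 48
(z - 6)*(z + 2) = z^2 - 4*z - 12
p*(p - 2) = p^2 - 2*p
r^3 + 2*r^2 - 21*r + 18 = (r - 3)*(r - 1)*(r + 6)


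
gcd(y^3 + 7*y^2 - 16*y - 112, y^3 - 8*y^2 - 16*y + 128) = y^2 - 16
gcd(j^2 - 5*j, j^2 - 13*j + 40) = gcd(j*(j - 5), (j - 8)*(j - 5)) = j - 5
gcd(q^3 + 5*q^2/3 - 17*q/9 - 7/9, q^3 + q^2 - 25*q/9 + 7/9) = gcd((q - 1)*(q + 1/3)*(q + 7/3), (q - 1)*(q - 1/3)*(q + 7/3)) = q^2 + 4*q/3 - 7/3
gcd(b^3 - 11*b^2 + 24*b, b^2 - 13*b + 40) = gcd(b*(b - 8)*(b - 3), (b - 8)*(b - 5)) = b - 8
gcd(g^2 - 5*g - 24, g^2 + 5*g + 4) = 1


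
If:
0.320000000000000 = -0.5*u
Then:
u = -0.64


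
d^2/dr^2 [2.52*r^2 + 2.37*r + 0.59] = 5.04000000000000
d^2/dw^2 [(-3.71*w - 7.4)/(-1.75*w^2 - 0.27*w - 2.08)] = ((3.5*w + 0.27)*(3.71*w + 7.4)*(7.0*w + 0.54) - (38.955*w + 27.9034)*(1.75*w^2 + 0.27*w + 2.08))/(1.75*w^2 + 0.27*w + 2.08)^3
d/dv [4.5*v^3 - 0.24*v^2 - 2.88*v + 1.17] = 13.5*v^2 - 0.48*v - 2.88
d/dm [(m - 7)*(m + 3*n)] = 2*m + 3*n - 7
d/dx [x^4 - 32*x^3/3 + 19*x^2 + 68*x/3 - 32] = 4*x^3 - 32*x^2 + 38*x + 68/3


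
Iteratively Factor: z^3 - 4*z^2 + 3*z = (z - 1)*(z^2 - 3*z) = z*(z - 1)*(z - 3)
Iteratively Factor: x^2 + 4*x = (x + 4)*(x)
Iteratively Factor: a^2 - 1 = (a + 1)*(a - 1)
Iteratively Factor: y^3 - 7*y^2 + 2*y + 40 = (y + 2)*(y^2 - 9*y + 20) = (y - 5)*(y + 2)*(y - 4)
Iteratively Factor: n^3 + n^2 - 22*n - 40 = (n - 5)*(n^2 + 6*n + 8) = (n - 5)*(n + 2)*(n + 4)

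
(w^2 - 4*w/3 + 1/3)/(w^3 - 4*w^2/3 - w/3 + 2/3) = (3*w - 1)/(3*w^2 - w - 2)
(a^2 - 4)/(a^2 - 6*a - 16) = (a - 2)/(a - 8)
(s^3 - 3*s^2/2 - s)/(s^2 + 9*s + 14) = s*(2*s^2 - 3*s - 2)/(2*(s^2 + 9*s + 14))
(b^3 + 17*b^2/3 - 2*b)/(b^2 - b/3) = b + 6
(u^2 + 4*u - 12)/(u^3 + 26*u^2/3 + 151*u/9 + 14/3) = 9*(u - 2)/(9*u^2 + 24*u + 7)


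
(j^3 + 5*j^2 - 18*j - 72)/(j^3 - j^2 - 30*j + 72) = (j + 3)/(j - 3)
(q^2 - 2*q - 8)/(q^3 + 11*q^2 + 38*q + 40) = (q - 4)/(q^2 + 9*q + 20)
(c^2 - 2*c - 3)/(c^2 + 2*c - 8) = (c^2 - 2*c - 3)/(c^2 + 2*c - 8)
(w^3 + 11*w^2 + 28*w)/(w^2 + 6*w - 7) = w*(w + 4)/(w - 1)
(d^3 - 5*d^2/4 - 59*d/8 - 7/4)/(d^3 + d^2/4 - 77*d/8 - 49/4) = (4*d + 1)/(4*d + 7)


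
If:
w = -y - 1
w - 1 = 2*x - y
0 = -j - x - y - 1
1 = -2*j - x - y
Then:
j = 0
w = -1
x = -1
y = 0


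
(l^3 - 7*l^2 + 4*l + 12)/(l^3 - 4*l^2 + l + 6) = (l - 6)/(l - 3)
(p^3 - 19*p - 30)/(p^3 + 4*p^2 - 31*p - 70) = (p + 3)/(p + 7)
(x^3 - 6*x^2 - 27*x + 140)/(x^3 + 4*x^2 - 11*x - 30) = (x^2 - 11*x + 28)/(x^2 - x - 6)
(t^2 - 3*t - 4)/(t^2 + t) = (t - 4)/t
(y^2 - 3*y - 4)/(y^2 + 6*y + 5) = (y - 4)/(y + 5)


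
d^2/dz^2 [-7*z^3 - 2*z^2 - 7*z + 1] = -42*z - 4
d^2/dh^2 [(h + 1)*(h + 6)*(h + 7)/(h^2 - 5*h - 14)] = 8*(41*h^3 + 231*h^2 + 567*h + 133)/(h^6 - 15*h^5 + 33*h^4 + 295*h^3 - 462*h^2 - 2940*h - 2744)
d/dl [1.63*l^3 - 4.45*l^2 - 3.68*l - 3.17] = 4.89*l^2 - 8.9*l - 3.68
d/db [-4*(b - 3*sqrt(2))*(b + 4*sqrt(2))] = -8*b - 4*sqrt(2)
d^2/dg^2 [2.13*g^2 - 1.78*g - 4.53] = 4.26000000000000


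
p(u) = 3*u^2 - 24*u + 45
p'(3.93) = -0.42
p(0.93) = 25.27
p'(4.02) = 0.12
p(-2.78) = 134.91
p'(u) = 6*u - 24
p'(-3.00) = -42.00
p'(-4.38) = -50.28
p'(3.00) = -6.00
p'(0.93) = -18.42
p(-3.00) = 144.00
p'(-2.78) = -40.68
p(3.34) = -1.69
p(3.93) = -2.99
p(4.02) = -3.00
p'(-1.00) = -30.00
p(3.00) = 0.00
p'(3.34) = -3.96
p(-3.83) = 180.93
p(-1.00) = 72.00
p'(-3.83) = -46.98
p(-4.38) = 207.67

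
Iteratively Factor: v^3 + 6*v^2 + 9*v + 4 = (v + 4)*(v^2 + 2*v + 1) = (v + 1)*(v + 4)*(v + 1)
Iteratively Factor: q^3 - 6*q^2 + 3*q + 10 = (q + 1)*(q^2 - 7*q + 10) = (q - 2)*(q + 1)*(q - 5)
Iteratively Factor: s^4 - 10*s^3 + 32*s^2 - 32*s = (s - 4)*(s^3 - 6*s^2 + 8*s) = (s - 4)*(s - 2)*(s^2 - 4*s) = s*(s - 4)*(s - 2)*(s - 4)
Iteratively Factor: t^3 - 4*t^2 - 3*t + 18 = (t + 2)*(t^2 - 6*t + 9) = (t - 3)*(t + 2)*(t - 3)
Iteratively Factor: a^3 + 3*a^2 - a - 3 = (a - 1)*(a^2 + 4*a + 3) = (a - 1)*(a + 3)*(a + 1)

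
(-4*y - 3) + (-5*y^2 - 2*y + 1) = -5*y^2 - 6*y - 2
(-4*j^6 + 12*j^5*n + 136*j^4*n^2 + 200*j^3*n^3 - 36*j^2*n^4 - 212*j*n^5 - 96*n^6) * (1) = -4*j^6 + 12*j^5*n + 136*j^4*n^2 + 200*j^3*n^3 - 36*j^2*n^4 - 212*j*n^5 - 96*n^6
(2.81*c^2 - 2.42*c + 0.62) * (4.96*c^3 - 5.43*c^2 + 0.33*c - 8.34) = 13.9376*c^5 - 27.2615*c^4 + 17.1431*c^3 - 27.6006*c^2 + 20.3874*c - 5.1708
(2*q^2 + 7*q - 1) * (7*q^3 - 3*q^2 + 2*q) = 14*q^5 + 43*q^4 - 24*q^3 + 17*q^2 - 2*q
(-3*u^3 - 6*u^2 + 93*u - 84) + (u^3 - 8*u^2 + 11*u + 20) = -2*u^3 - 14*u^2 + 104*u - 64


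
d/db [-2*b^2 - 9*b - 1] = -4*b - 9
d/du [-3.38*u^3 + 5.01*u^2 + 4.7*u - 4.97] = -10.14*u^2 + 10.02*u + 4.7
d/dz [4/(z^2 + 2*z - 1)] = 8*(-z - 1)/(z^2 + 2*z - 1)^2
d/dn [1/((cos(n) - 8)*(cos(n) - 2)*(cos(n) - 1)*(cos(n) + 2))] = (4*cos(n)^3 - 27*cos(n)^2 + 8*cos(n) + 36)*sin(n)/((cos(n) - 8)^2*(cos(n) - 2)^2*(cos(n) - 1)^2*(cos(n) + 2)^2)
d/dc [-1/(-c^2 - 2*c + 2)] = 2*(-c - 1)/(c^2 + 2*c - 2)^2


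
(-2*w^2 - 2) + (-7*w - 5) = -2*w^2 - 7*w - 7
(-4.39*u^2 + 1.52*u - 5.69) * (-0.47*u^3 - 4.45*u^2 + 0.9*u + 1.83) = 2.0633*u^5 + 18.8211*u^4 - 8.0407*u^3 + 18.6548*u^2 - 2.3394*u - 10.4127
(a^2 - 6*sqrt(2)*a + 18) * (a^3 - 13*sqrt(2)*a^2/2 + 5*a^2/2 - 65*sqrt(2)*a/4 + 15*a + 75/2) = a^5 - 25*sqrt(2)*a^4/2 + 5*a^4/2 - 125*sqrt(2)*a^3/4 + 111*a^3 - 207*sqrt(2)*a^2 + 555*a^2/2 - 1035*sqrt(2)*a/2 + 270*a + 675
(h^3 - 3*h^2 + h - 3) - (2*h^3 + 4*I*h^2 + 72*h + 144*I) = -h^3 - 3*h^2 - 4*I*h^2 - 71*h - 3 - 144*I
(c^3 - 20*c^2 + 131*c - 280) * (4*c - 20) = 4*c^4 - 100*c^3 + 924*c^2 - 3740*c + 5600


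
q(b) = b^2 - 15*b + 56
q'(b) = 2*b - 15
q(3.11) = 19.02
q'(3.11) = -8.78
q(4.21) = 10.57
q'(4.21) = -6.58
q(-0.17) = 58.58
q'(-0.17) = -15.34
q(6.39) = 0.98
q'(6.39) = -2.22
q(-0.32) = 60.90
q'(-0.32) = -15.64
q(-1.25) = 76.31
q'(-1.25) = -17.50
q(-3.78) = 126.99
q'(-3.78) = -22.56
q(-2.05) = 90.95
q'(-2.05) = -19.10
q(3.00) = 20.00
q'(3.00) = -9.00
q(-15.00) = 506.00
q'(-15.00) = -45.00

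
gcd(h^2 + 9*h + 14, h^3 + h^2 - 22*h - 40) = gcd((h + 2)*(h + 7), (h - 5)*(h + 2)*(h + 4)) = h + 2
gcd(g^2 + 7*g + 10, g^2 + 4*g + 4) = g + 2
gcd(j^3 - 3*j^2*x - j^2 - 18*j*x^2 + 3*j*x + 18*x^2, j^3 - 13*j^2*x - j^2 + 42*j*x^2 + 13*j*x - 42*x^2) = -j^2 + 6*j*x + j - 6*x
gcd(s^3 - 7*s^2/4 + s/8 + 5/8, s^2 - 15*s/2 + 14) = 1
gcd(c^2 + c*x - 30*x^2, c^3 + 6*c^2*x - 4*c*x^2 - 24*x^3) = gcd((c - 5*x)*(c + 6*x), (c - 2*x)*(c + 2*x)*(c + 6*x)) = c + 6*x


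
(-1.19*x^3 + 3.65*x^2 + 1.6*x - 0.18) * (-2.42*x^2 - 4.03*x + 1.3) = 2.8798*x^5 - 4.0373*x^4 - 20.1285*x^3 - 1.2674*x^2 + 2.8054*x - 0.234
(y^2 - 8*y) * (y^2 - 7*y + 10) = y^4 - 15*y^3 + 66*y^2 - 80*y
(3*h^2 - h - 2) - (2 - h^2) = 4*h^2 - h - 4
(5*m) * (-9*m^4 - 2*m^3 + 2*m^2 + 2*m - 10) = -45*m^5 - 10*m^4 + 10*m^3 + 10*m^2 - 50*m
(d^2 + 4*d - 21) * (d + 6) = d^3 + 10*d^2 + 3*d - 126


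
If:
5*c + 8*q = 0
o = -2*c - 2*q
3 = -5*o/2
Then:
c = 8/5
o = -6/5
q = -1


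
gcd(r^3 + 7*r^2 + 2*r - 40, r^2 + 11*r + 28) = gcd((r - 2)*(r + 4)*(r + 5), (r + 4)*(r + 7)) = r + 4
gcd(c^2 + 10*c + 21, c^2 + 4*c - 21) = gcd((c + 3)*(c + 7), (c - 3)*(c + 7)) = c + 7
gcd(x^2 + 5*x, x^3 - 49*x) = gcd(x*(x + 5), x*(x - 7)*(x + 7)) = x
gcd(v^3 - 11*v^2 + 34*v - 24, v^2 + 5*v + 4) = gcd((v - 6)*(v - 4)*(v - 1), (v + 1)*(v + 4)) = 1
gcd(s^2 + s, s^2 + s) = s^2 + s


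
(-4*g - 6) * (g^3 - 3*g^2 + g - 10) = -4*g^4 + 6*g^3 + 14*g^2 + 34*g + 60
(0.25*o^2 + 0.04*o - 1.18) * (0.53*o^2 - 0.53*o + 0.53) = 0.1325*o^4 - 0.1113*o^3 - 0.5141*o^2 + 0.6466*o - 0.6254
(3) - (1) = 2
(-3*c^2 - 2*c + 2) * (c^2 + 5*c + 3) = -3*c^4 - 17*c^3 - 17*c^2 + 4*c + 6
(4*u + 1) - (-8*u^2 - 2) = 8*u^2 + 4*u + 3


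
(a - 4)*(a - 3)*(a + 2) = a^3 - 5*a^2 - 2*a + 24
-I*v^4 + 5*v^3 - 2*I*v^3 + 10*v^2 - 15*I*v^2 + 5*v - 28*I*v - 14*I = (v + 1)*(v - 2*I)*(v + 7*I)*(-I*v - I)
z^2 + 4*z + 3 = (z + 1)*(z + 3)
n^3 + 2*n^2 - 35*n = n*(n - 5)*(n + 7)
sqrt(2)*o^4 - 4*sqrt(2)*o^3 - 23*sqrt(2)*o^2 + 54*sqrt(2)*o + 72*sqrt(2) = (o - 6)*(o - 3)*(o + 4)*(sqrt(2)*o + sqrt(2))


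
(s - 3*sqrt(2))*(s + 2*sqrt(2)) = s^2 - sqrt(2)*s - 12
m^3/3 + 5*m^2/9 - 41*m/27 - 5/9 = (m/3 + 1)*(m - 5/3)*(m + 1/3)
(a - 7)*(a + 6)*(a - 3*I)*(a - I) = a^4 - a^3 - 4*I*a^3 - 45*a^2 + 4*I*a^2 + 3*a + 168*I*a + 126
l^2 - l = l*(l - 1)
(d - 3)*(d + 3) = d^2 - 9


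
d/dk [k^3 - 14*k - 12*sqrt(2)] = 3*k^2 - 14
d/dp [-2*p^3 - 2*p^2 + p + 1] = -6*p^2 - 4*p + 1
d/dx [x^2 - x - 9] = 2*x - 1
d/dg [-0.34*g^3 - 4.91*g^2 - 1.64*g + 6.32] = -1.02*g^2 - 9.82*g - 1.64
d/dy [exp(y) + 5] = exp(y)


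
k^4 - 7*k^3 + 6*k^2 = k^2*(k - 6)*(k - 1)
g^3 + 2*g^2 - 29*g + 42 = (g - 3)*(g - 2)*(g + 7)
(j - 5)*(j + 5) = j^2 - 25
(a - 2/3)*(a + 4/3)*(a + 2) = a^3 + 8*a^2/3 + 4*a/9 - 16/9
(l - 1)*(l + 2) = l^2 + l - 2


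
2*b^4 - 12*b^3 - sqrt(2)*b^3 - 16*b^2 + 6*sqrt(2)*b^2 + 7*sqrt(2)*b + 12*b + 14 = (b - 7)*(b - sqrt(2))*(sqrt(2)*b + 1)*(sqrt(2)*b + sqrt(2))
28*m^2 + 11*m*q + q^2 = (4*m + q)*(7*m + q)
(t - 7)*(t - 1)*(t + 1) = t^3 - 7*t^2 - t + 7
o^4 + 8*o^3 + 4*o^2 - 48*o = o*(o - 2)*(o + 4)*(o + 6)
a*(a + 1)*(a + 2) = a^3 + 3*a^2 + 2*a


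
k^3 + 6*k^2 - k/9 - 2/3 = (k - 1/3)*(k + 1/3)*(k + 6)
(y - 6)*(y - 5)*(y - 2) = y^3 - 13*y^2 + 52*y - 60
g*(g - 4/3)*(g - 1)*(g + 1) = g^4 - 4*g^3/3 - g^2 + 4*g/3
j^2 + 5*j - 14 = (j - 2)*(j + 7)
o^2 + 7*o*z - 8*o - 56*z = (o - 8)*(o + 7*z)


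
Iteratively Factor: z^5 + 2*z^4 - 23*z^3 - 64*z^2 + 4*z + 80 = (z + 4)*(z^4 - 2*z^3 - 15*z^2 - 4*z + 20) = (z + 2)*(z + 4)*(z^3 - 4*z^2 - 7*z + 10) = (z + 2)^2*(z + 4)*(z^2 - 6*z + 5) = (z - 1)*(z + 2)^2*(z + 4)*(z - 5)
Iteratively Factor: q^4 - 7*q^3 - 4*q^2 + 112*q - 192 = (q - 4)*(q^3 - 3*q^2 - 16*q + 48) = (q - 4)*(q + 4)*(q^2 - 7*q + 12) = (q - 4)^2*(q + 4)*(q - 3)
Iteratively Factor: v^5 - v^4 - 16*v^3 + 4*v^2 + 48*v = (v)*(v^4 - v^3 - 16*v^2 + 4*v + 48) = v*(v - 2)*(v^3 + v^2 - 14*v - 24) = v*(v - 4)*(v - 2)*(v^2 + 5*v + 6) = v*(v - 4)*(v - 2)*(v + 3)*(v + 2)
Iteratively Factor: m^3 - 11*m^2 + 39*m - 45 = (m - 5)*(m^2 - 6*m + 9) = (m - 5)*(m - 3)*(m - 3)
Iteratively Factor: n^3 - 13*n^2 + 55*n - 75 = (n - 5)*(n^2 - 8*n + 15) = (n - 5)^2*(n - 3)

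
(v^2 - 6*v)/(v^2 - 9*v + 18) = v/(v - 3)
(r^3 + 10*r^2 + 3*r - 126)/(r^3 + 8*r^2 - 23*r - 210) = (r - 3)/(r - 5)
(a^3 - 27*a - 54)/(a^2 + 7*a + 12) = (a^2 - 3*a - 18)/(a + 4)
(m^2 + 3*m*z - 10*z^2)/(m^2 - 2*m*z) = (m + 5*z)/m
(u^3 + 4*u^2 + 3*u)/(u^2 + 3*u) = u + 1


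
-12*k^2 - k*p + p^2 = (-4*k + p)*(3*k + p)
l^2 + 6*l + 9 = (l + 3)^2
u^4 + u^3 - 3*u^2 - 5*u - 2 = (u - 2)*(u + 1)^3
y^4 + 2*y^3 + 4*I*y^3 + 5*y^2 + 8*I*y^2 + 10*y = y*(y + 2)*(y - I)*(y + 5*I)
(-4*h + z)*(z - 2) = -4*h*z + 8*h + z^2 - 2*z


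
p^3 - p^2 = p^2*(p - 1)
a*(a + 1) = a^2 + a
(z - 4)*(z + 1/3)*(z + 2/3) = z^3 - 3*z^2 - 34*z/9 - 8/9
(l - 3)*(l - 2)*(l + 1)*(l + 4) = l^4 - 15*l^2 + 10*l + 24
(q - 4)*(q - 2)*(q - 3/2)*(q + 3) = q^4 - 9*q^3/2 - 11*q^2/2 + 39*q - 36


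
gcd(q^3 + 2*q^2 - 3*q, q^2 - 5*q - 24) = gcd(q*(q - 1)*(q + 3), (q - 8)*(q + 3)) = q + 3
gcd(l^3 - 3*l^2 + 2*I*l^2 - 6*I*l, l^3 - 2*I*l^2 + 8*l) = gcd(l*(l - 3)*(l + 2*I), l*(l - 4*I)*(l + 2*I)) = l^2 + 2*I*l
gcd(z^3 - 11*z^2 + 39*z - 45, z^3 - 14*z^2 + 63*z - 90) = z^2 - 8*z + 15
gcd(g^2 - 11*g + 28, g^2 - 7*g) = g - 7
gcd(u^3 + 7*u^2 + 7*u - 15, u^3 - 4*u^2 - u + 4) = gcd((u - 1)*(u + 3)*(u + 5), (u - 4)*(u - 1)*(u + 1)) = u - 1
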